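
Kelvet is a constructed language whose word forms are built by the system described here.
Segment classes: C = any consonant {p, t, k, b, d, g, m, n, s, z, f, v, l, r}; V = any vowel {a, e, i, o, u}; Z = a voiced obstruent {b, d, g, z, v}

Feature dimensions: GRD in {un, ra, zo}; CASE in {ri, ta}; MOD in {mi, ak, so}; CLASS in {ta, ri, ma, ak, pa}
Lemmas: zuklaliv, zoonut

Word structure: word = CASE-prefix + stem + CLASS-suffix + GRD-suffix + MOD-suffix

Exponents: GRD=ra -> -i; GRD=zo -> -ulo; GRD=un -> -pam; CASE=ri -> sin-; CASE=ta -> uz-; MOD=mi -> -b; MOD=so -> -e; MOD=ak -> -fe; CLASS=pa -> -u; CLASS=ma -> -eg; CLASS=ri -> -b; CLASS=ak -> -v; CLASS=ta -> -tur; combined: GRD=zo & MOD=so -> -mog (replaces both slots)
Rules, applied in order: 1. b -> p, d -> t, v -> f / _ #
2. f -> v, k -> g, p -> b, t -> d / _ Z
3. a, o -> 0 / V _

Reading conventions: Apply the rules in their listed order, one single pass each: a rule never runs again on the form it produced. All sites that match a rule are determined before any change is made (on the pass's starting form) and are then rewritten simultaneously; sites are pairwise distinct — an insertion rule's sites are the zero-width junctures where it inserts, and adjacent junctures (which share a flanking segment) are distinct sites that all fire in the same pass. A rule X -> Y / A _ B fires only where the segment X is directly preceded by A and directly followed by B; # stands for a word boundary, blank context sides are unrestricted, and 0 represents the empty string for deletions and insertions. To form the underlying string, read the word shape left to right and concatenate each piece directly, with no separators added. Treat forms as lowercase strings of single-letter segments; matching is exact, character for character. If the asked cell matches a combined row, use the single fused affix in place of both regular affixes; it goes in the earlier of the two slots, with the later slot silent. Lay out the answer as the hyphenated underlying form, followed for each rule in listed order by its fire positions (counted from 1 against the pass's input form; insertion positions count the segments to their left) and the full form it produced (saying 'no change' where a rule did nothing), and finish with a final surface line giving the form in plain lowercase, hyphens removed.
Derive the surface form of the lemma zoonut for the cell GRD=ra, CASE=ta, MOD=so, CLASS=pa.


underlying: uz-zoonut-u-i-e
1. b -> p, d -> t, v -> f / _ #: no change
2. f -> v, k -> g, p -> b, t -> d / _ Z: no change
3. a, o -> 0 / V _: fires at position(s) 5: uzzonutuie
surface: uzzonutuie


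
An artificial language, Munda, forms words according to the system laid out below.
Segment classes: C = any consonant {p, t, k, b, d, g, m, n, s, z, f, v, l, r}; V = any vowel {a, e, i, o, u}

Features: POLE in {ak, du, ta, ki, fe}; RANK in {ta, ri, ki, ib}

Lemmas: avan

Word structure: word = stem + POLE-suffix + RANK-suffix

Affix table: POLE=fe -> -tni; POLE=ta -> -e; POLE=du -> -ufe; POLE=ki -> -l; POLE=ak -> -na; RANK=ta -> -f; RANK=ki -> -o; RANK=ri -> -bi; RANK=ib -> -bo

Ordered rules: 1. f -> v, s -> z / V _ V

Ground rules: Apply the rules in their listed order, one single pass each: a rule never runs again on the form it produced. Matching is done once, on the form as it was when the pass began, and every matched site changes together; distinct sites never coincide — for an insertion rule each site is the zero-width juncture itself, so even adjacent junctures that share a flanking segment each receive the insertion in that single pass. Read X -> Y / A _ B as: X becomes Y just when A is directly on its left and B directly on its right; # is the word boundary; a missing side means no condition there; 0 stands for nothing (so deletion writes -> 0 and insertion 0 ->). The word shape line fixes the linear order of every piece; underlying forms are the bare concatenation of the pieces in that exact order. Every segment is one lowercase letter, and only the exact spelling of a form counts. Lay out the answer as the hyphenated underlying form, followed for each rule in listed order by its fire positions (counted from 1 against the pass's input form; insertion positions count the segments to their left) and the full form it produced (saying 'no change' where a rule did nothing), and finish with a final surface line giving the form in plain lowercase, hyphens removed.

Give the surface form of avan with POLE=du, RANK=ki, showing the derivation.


underlying: avan-ufe-o
1. f -> v, s -> z / V _ V: fires at position(s) 6: avanuveo
surface: avanuveo


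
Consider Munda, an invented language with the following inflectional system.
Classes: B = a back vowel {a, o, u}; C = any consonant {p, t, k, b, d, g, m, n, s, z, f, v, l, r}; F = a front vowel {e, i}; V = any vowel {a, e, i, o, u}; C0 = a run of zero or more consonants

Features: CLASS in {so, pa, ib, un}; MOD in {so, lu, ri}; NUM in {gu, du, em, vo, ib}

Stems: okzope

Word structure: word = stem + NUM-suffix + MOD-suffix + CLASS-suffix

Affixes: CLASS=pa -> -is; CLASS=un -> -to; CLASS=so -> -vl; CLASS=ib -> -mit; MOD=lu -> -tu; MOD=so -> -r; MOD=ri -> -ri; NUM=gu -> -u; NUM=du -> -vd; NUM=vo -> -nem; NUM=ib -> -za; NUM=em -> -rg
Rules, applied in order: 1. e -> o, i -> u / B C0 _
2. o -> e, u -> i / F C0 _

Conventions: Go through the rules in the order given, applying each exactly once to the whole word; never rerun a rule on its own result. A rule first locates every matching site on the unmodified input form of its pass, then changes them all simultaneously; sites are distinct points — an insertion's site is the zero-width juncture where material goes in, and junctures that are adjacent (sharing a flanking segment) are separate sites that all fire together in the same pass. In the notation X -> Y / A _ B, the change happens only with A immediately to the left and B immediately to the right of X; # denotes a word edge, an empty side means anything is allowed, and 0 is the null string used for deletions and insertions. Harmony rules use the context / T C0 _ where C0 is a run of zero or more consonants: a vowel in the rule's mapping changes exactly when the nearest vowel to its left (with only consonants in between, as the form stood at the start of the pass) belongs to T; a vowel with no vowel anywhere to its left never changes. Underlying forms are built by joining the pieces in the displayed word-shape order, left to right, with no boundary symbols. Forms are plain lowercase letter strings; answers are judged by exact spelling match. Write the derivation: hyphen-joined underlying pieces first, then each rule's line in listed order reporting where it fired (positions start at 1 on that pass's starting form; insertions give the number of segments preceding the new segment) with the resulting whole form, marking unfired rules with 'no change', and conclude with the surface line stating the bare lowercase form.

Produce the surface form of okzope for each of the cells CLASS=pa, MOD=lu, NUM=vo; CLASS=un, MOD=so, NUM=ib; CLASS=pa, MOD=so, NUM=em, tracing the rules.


cell CLASS=pa, MOD=lu, NUM=vo:
underlying: okzope-nem-tu-is
1. e -> o, i -> u / B C0 _: fires at position(s) 6, 12: okzoponemtuus
2. o -> e, u -> i / F C0 _: fires at position(s) 11: okzoponemtius
surface: okzoponemtius

cell CLASS=un, MOD=so, NUM=ib:
underlying: okzope-za-r-to
1. e -> o, i -> u / B C0 _: fires at position(s) 6: okzopozarto
2. o -> e, u -> i / F C0 _: no change
surface: okzopozarto

cell CLASS=pa, MOD=so, NUM=em:
underlying: okzope-rg-r-is
1. e -> o, i -> u / B C0 _: fires at position(s) 6: okzoporgris
2. o -> e, u -> i / F C0 _: no change
surface: okzoporgris


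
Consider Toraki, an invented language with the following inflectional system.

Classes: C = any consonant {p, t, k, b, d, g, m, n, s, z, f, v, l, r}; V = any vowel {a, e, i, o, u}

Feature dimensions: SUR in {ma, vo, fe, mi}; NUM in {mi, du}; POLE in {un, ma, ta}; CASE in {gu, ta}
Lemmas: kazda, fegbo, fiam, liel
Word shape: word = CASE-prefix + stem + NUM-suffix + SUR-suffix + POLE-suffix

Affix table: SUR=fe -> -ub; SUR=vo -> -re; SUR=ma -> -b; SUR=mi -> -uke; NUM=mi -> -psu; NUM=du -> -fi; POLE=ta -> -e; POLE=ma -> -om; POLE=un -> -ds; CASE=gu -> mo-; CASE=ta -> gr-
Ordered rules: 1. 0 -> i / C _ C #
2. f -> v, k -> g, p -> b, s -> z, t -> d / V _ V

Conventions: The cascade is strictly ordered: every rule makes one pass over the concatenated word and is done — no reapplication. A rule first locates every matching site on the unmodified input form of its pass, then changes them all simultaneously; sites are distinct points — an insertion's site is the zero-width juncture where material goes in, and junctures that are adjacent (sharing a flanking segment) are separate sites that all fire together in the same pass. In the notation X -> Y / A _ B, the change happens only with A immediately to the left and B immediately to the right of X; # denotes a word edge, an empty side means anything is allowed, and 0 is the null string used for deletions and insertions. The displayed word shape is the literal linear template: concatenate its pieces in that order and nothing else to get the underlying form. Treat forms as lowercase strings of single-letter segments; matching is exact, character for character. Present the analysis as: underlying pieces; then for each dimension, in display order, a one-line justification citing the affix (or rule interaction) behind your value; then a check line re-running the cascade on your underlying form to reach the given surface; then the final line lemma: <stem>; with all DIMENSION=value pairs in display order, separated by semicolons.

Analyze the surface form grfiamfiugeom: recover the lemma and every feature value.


underlying: gr-fiam-fi-uke-om
SUR=mi - signalled by the affix -uke
NUM=du - signalled by the affix -fi
POLE=ma - signalled by the affix -om
CASE=ta - signalled by the affix gr-
check: grfiamfiukeom -> grfiamfiukeom -> grfiamfiugeom
lemma: fiam; SUR=mi; NUM=du; POLE=ma; CASE=ta


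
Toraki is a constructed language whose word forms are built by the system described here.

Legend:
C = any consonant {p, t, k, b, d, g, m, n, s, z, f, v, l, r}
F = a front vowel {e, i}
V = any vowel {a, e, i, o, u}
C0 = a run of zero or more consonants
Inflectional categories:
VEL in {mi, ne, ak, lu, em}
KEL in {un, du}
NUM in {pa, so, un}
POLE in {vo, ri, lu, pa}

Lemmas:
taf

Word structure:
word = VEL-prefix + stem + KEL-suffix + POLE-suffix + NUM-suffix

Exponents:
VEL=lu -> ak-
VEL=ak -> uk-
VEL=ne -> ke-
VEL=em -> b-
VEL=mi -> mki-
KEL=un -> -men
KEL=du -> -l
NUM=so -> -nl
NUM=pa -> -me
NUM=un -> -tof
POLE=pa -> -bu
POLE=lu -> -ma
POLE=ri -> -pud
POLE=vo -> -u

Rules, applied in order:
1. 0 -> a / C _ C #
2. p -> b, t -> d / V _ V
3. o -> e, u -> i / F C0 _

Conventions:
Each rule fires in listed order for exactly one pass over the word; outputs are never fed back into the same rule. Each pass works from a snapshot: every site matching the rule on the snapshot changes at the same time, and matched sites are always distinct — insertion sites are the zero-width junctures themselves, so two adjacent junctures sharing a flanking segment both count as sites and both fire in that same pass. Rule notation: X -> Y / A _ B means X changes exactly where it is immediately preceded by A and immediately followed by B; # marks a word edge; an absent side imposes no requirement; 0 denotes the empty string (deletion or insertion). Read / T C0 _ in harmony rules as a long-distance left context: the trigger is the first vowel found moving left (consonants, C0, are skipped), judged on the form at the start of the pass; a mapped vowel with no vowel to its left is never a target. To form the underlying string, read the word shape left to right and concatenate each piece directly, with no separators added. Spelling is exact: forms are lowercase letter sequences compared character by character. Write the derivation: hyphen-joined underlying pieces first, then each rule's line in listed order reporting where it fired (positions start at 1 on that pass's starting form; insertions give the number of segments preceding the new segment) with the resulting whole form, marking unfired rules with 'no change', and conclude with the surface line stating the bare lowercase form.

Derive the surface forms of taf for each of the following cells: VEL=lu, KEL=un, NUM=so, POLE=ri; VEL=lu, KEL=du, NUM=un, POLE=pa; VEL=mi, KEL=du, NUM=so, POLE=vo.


cell VEL=lu, KEL=un, NUM=so, POLE=ri:
underlying: ak-taf-men-pud-nl
1. 0 -> a / C _ C #: inserts after position(s) 12: aktafmenpudnal
2. p -> b, t -> d / V _ V: no change
3. o -> e, u -> i / F C0 _: fires at position(s) 10: aktafmenpidnal
surface: aktafmenpidnal

cell VEL=lu, KEL=du, NUM=un, POLE=pa:
underlying: ak-taf-l-bu-tof
1. 0 -> a / C _ C #: no change
2. p -> b, t -> d / V _ V: fires at position(s) 9: aktaflbudof
3. o -> e, u -> i / F C0 _: no change
surface: aktaflbudof

cell VEL=mi, KEL=du, NUM=so, POLE=vo:
underlying: mki-taf-l-u-nl
1. 0 -> a / C _ C #: inserts after position(s) 9: mkitaflunal
2. p -> b, t -> d / V _ V: fires at position(s) 4: mkidaflunal
3. o -> e, u -> i / F C0 _: no change
surface: mkidaflunal


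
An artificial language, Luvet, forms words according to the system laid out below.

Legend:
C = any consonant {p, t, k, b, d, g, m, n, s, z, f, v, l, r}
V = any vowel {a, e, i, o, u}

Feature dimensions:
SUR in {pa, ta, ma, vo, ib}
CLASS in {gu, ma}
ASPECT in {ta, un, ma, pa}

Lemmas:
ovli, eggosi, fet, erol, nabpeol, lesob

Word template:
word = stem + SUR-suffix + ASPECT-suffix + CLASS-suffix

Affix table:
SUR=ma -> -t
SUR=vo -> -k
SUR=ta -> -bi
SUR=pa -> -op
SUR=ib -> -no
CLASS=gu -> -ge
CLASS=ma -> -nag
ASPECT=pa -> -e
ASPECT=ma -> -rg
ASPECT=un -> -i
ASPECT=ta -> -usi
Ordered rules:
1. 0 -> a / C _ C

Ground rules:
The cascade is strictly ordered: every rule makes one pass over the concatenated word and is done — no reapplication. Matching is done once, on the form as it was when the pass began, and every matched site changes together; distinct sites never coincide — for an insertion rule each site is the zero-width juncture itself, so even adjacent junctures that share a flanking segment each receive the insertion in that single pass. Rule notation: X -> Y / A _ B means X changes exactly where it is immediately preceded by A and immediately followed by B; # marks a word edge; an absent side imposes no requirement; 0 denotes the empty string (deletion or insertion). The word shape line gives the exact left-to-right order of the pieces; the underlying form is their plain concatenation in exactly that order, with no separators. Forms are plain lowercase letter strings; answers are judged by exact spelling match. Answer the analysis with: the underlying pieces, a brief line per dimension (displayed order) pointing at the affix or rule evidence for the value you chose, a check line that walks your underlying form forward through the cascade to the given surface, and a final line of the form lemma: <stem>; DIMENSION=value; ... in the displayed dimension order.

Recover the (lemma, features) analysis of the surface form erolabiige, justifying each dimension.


underlying: erol-bi-i-ge
SUR=ta - signalled by the affix -bi
CLASS=gu - signalled by the affix -ge
ASPECT=un - signalled by the affix -i
check: erolbiige -> erolabiige
lemma: erol; SUR=ta; CLASS=gu; ASPECT=un


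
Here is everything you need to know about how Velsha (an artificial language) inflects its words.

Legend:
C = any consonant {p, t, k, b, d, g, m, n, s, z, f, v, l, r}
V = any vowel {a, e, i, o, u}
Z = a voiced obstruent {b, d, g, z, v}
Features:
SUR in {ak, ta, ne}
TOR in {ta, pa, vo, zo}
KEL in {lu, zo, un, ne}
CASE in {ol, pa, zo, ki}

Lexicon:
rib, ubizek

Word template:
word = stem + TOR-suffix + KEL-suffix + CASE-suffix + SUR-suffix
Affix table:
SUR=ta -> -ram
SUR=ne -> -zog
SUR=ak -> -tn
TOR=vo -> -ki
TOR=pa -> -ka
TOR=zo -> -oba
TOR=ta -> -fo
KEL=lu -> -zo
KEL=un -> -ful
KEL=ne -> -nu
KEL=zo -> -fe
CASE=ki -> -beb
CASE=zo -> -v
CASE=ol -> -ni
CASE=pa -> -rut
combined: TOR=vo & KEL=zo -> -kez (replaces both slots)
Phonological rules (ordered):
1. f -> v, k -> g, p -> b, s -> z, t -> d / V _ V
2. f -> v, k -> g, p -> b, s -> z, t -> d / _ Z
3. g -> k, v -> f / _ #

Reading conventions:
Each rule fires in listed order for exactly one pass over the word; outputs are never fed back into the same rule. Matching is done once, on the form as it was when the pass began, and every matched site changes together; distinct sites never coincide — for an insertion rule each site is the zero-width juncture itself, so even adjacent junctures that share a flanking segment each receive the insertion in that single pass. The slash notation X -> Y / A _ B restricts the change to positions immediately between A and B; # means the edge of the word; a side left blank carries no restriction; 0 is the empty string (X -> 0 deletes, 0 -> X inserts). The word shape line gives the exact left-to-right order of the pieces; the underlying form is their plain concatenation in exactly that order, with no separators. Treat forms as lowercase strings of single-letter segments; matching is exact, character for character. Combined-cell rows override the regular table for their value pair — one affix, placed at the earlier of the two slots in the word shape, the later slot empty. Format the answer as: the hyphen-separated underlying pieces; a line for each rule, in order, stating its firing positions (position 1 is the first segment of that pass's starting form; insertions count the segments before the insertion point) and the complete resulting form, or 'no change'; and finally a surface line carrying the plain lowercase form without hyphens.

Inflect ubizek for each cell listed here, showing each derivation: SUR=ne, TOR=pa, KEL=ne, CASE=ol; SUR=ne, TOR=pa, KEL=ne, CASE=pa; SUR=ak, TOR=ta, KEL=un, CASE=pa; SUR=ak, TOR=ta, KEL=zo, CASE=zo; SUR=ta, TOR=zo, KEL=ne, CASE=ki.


cell SUR=ne, TOR=pa, KEL=ne, CASE=ol:
underlying: ubizek-ka-nu-ni-zog
1. f -> v, k -> g, p -> b, s -> z, t -> d / V _ V: no change
2. f -> v, k -> g, p -> b, s -> z, t -> d / _ Z: no change
3. g -> k, v -> f / _ #: fires at position(s) 15: ubizekkanunizok
surface: ubizekkanunizok

cell SUR=ne, TOR=pa, KEL=ne, CASE=pa:
underlying: ubizek-ka-nu-rut-zog
1. f -> v, k -> g, p -> b, s -> z, t -> d / V _ V: no change
2. f -> v, k -> g, p -> b, s -> z, t -> d / _ Z: fires at position(s) 13: ubizekkanurudzog
3. g -> k, v -> f / _ #: fires at position(s) 16: ubizekkanurudzok
surface: ubizekkanurudzok

cell SUR=ak, TOR=ta, KEL=un, CASE=pa:
underlying: ubizek-fo-ful-rut-tn
1. f -> v, k -> g, p -> b, s -> z, t -> d / V _ V: fires at position(s) 9: ubizekfovulruttn
2. f -> v, k -> g, p -> b, s -> z, t -> d / _ Z: no change
3. g -> k, v -> f / _ #: no change
surface: ubizekfovulruttn

cell SUR=ak, TOR=ta, KEL=zo, CASE=zo:
underlying: ubizek-fo-fe-v-tn
1. f -> v, k -> g, p -> b, s -> z, t -> d / V _ V: fires at position(s) 9: ubizekfovevtn
2. f -> v, k -> g, p -> b, s -> z, t -> d / _ Z: no change
3. g -> k, v -> f / _ #: no change
surface: ubizekfovevtn

cell SUR=ta, TOR=zo, KEL=ne, CASE=ki:
underlying: ubizek-oba-nu-beb-ram
1. f -> v, k -> g, p -> b, s -> z, t -> d / V _ V: fires at position(s) 6: ubizegobanubebram
2. f -> v, k -> g, p -> b, s -> z, t -> d / _ Z: no change
3. g -> k, v -> f / _ #: no change
surface: ubizegobanubebram


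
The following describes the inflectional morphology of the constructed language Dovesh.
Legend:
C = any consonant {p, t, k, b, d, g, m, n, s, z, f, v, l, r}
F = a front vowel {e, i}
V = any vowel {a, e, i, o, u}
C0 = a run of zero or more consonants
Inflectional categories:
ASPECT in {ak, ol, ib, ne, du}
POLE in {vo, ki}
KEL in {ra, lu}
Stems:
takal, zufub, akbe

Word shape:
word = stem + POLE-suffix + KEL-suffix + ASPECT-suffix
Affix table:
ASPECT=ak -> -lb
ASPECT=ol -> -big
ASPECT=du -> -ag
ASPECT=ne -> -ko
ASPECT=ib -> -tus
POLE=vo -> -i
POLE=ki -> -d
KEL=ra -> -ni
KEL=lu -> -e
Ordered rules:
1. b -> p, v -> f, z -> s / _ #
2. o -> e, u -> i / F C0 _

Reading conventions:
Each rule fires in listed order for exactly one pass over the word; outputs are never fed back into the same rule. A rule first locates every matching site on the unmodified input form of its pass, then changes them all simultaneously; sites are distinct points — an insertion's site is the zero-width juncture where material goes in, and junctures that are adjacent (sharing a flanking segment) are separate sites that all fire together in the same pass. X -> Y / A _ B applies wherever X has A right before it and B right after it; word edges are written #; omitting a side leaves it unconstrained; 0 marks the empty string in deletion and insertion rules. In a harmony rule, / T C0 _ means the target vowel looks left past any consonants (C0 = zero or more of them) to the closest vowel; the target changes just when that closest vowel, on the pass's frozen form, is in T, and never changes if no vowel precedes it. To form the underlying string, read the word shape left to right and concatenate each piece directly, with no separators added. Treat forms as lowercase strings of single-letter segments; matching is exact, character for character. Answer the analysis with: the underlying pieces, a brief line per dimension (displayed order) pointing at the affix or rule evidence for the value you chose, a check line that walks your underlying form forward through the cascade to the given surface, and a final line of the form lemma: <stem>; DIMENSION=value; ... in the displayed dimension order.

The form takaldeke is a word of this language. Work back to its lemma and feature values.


underlying: takal-d-e-ko
ASPECT=ne - signalled by the affix -ko
POLE=ki - signalled by the affix -d
KEL=lu - signalled by the affix -e
check: takaldeko -> takaldeko -> takaldeke
lemma: takal; ASPECT=ne; POLE=ki; KEL=lu


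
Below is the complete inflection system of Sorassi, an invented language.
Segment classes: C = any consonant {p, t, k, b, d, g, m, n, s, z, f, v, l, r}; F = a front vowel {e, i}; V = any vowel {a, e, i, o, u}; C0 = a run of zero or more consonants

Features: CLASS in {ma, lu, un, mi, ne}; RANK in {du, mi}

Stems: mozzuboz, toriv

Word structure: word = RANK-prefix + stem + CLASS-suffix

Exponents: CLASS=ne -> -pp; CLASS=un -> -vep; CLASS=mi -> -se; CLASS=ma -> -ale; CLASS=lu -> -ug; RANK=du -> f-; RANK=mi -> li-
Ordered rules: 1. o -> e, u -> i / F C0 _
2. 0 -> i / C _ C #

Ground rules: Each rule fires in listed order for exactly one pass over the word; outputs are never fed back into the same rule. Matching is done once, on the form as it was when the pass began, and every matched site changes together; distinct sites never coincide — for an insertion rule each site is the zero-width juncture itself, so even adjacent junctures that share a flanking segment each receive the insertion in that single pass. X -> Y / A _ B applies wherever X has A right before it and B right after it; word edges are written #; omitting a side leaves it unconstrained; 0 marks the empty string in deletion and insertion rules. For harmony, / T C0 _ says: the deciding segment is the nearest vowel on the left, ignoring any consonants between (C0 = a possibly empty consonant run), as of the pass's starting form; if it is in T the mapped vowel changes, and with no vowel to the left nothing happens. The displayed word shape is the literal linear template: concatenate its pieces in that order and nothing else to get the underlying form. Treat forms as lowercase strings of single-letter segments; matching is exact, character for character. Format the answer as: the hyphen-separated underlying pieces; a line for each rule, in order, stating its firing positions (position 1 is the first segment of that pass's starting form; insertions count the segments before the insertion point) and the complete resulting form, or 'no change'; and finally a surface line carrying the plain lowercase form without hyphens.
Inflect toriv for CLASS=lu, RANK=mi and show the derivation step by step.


underlying: li-toriv-ug
1. o -> e, u -> i / F C0 _: fires at position(s) 4, 8: literivig
2. 0 -> i / C _ C #: no change
surface: literivig


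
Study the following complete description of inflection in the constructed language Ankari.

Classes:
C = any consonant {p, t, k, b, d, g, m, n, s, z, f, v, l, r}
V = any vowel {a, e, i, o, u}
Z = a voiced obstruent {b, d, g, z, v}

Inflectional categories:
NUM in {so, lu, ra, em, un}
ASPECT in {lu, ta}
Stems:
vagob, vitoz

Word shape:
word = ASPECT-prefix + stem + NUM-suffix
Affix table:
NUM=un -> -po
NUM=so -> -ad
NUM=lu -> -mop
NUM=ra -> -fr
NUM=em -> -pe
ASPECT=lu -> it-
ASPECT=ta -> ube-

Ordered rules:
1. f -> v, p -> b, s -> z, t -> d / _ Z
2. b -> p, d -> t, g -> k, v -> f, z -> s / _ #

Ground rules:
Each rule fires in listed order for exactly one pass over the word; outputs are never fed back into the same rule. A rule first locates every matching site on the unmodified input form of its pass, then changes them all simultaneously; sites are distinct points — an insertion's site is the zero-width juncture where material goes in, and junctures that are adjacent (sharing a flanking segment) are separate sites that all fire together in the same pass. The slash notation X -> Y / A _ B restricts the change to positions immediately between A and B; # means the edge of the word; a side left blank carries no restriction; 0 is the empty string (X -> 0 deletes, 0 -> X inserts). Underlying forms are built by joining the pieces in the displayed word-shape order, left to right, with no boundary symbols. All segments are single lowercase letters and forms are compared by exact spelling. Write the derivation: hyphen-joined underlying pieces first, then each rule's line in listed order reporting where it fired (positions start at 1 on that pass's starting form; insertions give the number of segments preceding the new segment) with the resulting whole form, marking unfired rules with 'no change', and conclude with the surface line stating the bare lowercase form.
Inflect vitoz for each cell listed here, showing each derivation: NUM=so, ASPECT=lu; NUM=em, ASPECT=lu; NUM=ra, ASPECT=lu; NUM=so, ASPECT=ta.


cell NUM=so, ASPECT=lu:
underlying: it-vitoz-ad
1. f -> v, p -> b, s -> z, t -> d / _ Z: fires at position(s) 2: idvitozad
2. b -> p, d -> t, g -> k, v -> f, z -> s / _ #: fires at position(s) 9: idvitozat
surface: idvitozat

cell NUM=em, ASPECT=lu:
underlying: it-vitoz-pe
1. f -> v, p -> b, s -> z, t -> d / _ Z: fires at position(s) 2: idvitozpe
2. b -> p, d -> t, g -> k, v -> f, z -> s / _ #: no change
surface: idvitozpe

cell NUM=ra, ASPECT=lu:
underlying: it-vitoz-fr
1. f -> v, p -> b, s -> z, t -> d / _ Z: fires at position(s) 2: idvitozfr
2. b -> p, d -> t, g -> k, v -> f, z -> s / _ #: no change
surface: idvitozfr

cell NUM=so, ASPECT=ta:
underlying: ube-vitoz-ad
1. f -> v, p -> b, s -> z, t -> d / _ Z: no change
2. b -> p, d -> t, g -> k, v -> f, z -> s / _ #: fires at position(s) 10: ubevitozat
surface: ubevitozat


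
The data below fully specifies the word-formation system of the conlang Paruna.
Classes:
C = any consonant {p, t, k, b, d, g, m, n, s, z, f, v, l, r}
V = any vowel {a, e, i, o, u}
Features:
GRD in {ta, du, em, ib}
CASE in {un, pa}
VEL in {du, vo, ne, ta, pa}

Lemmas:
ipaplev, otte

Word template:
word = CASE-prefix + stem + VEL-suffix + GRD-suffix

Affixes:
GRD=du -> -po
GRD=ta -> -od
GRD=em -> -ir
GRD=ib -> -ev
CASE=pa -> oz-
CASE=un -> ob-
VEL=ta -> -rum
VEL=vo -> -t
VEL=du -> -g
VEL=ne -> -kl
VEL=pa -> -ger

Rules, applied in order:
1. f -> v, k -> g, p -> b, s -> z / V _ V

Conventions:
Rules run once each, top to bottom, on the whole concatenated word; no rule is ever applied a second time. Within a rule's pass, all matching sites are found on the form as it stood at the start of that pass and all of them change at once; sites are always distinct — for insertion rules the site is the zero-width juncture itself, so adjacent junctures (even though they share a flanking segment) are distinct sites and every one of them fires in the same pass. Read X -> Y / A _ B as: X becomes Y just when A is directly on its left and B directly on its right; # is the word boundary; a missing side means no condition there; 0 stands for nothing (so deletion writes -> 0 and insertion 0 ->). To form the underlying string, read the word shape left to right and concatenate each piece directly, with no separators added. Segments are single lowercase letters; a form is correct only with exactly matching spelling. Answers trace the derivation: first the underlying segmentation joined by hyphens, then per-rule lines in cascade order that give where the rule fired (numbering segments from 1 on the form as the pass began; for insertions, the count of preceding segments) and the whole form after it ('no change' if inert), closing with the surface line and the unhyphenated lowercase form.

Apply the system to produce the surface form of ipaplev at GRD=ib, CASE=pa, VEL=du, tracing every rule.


underlying: oz-ipaplev-g-ev
1. f -> v, k -> g, p -> b, s -> z / V _ V: fires at position(s) 4: ozibaplevgev
surface: ozibaplevgev


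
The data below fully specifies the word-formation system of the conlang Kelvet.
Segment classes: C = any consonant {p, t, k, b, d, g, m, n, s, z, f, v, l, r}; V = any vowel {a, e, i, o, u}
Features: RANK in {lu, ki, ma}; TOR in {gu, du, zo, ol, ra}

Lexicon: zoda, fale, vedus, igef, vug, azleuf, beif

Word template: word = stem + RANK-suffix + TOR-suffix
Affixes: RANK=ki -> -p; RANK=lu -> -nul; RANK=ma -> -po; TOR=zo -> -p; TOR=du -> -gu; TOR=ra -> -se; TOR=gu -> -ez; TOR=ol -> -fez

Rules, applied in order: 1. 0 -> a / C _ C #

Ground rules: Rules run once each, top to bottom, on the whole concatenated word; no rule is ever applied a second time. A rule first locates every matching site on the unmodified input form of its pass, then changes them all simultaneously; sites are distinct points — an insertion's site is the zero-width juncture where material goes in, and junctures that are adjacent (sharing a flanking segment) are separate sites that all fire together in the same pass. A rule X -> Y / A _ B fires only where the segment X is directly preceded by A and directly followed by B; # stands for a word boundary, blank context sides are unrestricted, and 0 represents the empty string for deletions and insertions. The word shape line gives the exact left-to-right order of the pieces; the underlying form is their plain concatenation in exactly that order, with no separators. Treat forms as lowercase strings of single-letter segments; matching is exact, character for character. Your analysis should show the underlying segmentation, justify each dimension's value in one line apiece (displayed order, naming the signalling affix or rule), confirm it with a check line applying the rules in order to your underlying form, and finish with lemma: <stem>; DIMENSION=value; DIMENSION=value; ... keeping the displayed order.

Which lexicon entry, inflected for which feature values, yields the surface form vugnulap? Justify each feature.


underlying: vug-nul-p
RANK=lu - signalled by the affix -nul
TOR=zo - signalled by the affix -p
check: vugnulp -> vugnulap
lemma: vug; RANK=lu; TOR=zo


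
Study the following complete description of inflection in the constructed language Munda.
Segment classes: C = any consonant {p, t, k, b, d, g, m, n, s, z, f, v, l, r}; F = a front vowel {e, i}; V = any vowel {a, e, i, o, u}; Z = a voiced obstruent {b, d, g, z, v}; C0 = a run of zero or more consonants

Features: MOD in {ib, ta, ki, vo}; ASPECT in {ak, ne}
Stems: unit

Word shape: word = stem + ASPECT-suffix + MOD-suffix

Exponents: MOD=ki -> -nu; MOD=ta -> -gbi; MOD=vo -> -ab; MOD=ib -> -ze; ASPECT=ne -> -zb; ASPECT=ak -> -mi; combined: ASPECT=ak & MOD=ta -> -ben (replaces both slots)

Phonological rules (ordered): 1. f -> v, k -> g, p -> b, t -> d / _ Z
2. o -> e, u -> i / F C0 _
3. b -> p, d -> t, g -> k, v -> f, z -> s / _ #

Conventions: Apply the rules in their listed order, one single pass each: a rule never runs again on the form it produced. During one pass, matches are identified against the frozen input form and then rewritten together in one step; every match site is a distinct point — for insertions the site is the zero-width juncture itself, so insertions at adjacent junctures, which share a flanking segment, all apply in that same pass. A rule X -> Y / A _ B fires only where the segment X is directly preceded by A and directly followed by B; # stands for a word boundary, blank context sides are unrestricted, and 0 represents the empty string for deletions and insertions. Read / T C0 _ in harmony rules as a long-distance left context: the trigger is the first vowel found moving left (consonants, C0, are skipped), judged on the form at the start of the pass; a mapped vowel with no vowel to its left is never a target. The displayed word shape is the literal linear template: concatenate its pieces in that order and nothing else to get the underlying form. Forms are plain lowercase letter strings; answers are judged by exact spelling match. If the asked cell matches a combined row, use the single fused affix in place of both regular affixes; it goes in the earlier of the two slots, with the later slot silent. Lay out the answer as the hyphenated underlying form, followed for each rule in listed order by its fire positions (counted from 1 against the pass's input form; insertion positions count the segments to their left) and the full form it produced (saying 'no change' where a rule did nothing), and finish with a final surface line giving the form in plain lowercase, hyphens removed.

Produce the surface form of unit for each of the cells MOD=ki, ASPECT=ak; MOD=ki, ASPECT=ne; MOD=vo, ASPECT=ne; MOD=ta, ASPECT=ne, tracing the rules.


cell MOD=ki, ASPECT=ak:
underlying: unit-mi-nu
1. f -> v, k -> g, p -> b, t -> d / _ Z: no change
2. o -> e, u -> i / F C0 _: fires at position(s) 8: unitmini
3. b -> p, d -> t, g -> k, v -> f, z -> s / _ #: no change
surface: unitmini

cell MOD=ki, ASPECT=ne:
underlying: unit-zb-nu
1. f -> v, k -> g, p -> b, t -> d / _ Z: fires at position(s) 4: unidzbnu
2. o -> e, u -> i / F C0 _: fires at position(s) 8: unidzbni
3. b -> p, d -> t, g -> k, v -> f, z -> s / _ #: no change
surface: unidzbni

cell MOD=vo, ASPECT=ne:
underlying: unit-zb-ab
1. f -> v, k -> g, p -> b, t -> d / _ Z: fires at position(s) 4: unidzbab
2. o -> e, u -> i / F C0 _: no change
3. b -> p, d -> t, g -> k, v -> f, z -> s / _ #: fires at position(s) 8: unidzbap
surface: unidzbap

cell MOD=ta, ASPECT=ne:
underlying: unit-zb-gbi
1. f -> v, k -> g, p -> b, t -> d / _ Z: fires at position(s) 4: unidzbgbi
2. o -> e, u -> i / F C0 _: no change
3. b -> p, d -> t, g -> k, v -> f, z -> s / _ #: no change
surface: unidzbgbi


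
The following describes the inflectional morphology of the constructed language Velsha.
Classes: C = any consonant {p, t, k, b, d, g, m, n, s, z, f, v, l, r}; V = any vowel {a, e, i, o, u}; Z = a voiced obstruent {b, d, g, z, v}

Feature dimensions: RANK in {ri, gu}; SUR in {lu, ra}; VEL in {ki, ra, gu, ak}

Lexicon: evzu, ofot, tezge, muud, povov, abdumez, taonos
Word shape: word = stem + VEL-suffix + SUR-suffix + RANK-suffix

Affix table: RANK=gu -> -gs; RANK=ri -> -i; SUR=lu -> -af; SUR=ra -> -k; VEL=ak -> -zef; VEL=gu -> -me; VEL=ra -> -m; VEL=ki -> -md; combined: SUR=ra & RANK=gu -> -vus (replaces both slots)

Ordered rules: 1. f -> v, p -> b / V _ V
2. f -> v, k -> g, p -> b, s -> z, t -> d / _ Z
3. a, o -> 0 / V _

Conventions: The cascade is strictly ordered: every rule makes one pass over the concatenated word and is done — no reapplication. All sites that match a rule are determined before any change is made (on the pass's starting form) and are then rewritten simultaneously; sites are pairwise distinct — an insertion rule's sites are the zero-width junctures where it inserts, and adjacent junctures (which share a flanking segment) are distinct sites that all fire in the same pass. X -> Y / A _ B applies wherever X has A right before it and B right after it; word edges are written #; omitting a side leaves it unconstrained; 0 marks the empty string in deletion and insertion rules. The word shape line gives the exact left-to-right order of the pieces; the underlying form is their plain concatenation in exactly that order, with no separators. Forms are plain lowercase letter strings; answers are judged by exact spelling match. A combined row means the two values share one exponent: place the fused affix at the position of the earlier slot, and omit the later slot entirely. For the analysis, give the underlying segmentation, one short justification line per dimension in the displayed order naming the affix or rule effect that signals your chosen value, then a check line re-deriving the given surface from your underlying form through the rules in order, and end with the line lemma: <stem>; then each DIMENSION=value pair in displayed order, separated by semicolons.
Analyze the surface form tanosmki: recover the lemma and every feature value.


underlying: taonos-m-k-i
RANK=ri - signalled by the affix -i
SUR=ra - signalled by the affix -k
VEL=ra - signalled by the affix -m
check: taonosmki -> taonosmki -> taonosmki -> tanosmki
lemma: taonos; RANK=ri; SUR=ra; VEL=ra


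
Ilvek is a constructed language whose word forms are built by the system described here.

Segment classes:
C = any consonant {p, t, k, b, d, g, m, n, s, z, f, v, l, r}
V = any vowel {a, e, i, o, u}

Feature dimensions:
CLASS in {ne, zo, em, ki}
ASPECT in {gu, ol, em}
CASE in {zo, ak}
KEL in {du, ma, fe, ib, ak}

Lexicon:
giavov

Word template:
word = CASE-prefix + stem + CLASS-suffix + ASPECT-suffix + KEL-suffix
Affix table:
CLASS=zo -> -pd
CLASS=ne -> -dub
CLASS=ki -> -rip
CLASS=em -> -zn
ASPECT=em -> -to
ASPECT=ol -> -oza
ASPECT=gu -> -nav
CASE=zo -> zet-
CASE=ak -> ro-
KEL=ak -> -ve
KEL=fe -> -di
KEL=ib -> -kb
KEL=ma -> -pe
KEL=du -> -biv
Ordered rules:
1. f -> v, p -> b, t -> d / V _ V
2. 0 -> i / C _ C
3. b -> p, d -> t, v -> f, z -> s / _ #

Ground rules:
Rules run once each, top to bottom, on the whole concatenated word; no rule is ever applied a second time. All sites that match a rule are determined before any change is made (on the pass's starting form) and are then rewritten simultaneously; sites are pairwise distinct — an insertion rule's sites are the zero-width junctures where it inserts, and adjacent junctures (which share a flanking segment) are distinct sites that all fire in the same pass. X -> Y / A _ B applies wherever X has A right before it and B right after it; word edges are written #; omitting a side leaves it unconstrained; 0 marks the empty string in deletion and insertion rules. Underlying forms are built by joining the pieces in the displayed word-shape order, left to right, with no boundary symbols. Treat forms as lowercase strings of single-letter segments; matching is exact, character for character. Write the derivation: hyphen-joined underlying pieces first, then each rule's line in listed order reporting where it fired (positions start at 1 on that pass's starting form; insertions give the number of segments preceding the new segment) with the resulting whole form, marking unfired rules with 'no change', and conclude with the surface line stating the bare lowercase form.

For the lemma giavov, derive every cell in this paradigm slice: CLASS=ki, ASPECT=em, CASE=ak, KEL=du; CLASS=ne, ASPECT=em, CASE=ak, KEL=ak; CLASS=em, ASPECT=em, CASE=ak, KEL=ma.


cell CLASS=ki, ASPECT=em, CASE=ak, KEL=du:
underlying: ro-giavov-rip-to-biv
1. f -> v, p -> b, t -> d / V _ V: no change
2. 0 -> i / C _ C: inserts after position(s) 8, 11: rogiavoviripitobiv
3. b -> p, d -> t, v -> f, z -> s / _ #: fires at position(s) 18: rogiavoviripitobif
surface: rogiavoviripitobif

cell CLASS=ne, ASPECT=em, CASE=ak, KEL=ak:
underlying: ro-giavov-dub-to-ve
1. f -> v, p -> b, t -> d / V _ V: no change
2. 0 -> i / C _ C: inserts after position(s) 8, 11: rogiavovidubitove
3. b -> p, d -> t, v -> f, z -> s / _ #: no change
surface: rogiavovidubitove

cell CLASS=em, ASPECT=em, CASE=ak, KEL=ma:
underlying: ro-giavov-zn-to-pe
1. f -> v, p -> b, t -> d / V _ V: fires at position(s) 13: rogiavovzntobe
2. 0 -> i / C _ C: inserts after position(s) 8, 9, 10: rogiavovizinitobe
3. b -> p, d -> t, v -> f, z -> s / _ #: no change
surface: rogiavovizinitobe


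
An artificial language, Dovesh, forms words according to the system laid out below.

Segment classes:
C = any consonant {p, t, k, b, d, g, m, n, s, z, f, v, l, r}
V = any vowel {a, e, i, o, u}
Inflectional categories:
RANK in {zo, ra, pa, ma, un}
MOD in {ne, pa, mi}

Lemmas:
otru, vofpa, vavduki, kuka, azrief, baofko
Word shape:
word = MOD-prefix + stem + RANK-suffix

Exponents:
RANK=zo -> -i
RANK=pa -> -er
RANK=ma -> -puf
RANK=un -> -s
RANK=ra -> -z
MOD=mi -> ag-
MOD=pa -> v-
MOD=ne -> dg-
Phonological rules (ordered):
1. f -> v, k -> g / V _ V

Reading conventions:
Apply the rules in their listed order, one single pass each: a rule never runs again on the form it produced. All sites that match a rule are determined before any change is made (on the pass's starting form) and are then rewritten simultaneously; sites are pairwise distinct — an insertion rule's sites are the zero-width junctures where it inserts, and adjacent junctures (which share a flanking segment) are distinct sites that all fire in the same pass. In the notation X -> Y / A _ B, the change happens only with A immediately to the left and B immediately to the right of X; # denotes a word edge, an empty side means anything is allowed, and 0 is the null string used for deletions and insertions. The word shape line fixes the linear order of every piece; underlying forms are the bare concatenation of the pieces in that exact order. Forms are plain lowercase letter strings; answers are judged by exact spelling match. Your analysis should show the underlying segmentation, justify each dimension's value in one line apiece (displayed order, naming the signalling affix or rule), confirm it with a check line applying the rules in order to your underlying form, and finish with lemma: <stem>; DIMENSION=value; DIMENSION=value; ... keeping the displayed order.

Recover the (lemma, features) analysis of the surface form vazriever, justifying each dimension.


underlying: v-azrief-er
RANK=pa - signalled by the affix -er
MOD=pa - signalled by the affix v-
check: vazriefer -> vazriever
lemma: azrief; RANK=pa; MOD=pa
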